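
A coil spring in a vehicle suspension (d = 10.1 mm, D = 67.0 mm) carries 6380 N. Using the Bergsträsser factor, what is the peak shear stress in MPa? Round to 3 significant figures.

Spring index C = D/d = 67.0/10.1 = 6.6337
K_B = (4C+2)/(4C−3) = 28.535/23.535 = 1.2125
τ₀ = 8FD/(πd³) = 8·6380·67.0/(π·10.1³) = 3.41968e+06/3236.8 = 1056.5 MPa
τ_max = K·τ₀ = 1.2125 × 1056.5 = 1281 MPa

1280 MPa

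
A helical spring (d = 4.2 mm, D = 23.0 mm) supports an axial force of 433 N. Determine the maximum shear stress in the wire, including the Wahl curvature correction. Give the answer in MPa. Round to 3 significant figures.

438 MPa

Spring index C = D/d = 23.0/4.2 = 5.4762
K_W = (4C−1)/(4C−4) + 0.615/C = 20.905/17.905 + 0.1123 = 1.2799
τ₀ = 8FD/(πd³) = 8·433·23.0/(π·4.2³) = 79672/232.75 = 342.3 MPa
τ_max = K·τ₀ = 1.2799 × 342.3 = 438.1 MPa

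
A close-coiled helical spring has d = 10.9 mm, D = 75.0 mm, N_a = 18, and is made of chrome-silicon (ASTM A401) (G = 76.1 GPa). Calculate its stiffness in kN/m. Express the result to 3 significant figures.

17.7 kN/m

k = Gd⁴/(8D³N_a) = (76.1×10³ × 10.9⁴) / (8 × 75.0³ × 18)
  = 1.07421e+09 / 6.075e+07 = 17.683 N/mm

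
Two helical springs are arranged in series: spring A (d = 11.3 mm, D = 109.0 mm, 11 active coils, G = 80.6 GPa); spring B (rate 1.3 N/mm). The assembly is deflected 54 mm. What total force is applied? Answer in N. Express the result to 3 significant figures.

63.1 N

k_A = Gd⁴/(8D³N_a) = (80.6×10³)(11.3⁴)/(8·109.0³·11) = 11.532 N/mm
Series: 1/k_eq = 1/11.532 + 1/1.3 = 0.85595; k_eq = 1.1683 N/mm
F = k_eq·δ = 1.1683·54 = 63.088 N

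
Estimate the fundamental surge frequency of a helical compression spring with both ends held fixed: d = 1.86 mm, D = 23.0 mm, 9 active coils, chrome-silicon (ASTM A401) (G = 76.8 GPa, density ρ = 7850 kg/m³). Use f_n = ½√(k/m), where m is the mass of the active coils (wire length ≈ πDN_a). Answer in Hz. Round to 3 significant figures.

138 Hz

k = Gd⁴/(8D³N_a) = (76.8×10³)(1.86⁴)/(8·23.0³·9) = 1.0493 N/mm = 1049.3 N/m
Wire length L = πDN_a = π·23.0·9 = 650.31 mm
m = ρ·(πd²/4)·L = 7850 × 2.7172×10⁻⁶ m² × 0.65031 m = 0.013871 kg
f_n = ½√(k/m) = 0.5·√(1049.3/0.013871) = 0.5·√(75647) = 137.52 Hz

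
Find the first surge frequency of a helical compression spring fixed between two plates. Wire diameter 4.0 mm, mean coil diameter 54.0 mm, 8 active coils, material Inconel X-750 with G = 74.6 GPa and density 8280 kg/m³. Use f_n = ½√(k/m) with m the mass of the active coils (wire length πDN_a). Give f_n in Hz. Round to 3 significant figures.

57.9 Hz

k = Gd⁴/(8D³N_a) = (74.6×10³)(4.0⁴)/(8·54.0³·8) = 1.895 N/mm = 1895 N/m
Wire length L = πDN_a = π·54.0·8 = 1357.2 mm
m = ρ·(πd²/4)·L = 8280 × 12.566×10⁻⁶ m² × 1.3572 m = 0.14121 kg
f_n = ½√(k/m) = 0.5·√(1895/0.14121) = 0.5·√(13420) = 57.922 Hz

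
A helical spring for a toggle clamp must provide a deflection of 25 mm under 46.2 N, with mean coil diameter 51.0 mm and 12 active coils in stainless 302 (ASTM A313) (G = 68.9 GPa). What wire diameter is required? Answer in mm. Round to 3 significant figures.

Required rate k = F/δ = 46.2/25 = 1.848 N/mm
d = (8D³N_a·k / G)^(1/4) = (8·51.0³·12·1.848 / (68.9×10³))^0.25
  = (341.56)^0.25 = 4.2990 mm

4.30 mm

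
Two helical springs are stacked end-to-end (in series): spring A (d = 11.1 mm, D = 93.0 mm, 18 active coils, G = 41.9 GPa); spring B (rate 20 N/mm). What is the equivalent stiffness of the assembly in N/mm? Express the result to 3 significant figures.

k_A = Gd⁴/(8D³N_a) = (41.9×10³)(11.1⁴)/(8·93.0³·18) = 5.4915 N/mm
Series: 1/k_eq = 1/5.4915 + 1/20 = 0.2321; k_eq = 4.3085 N/mm

4.31 N/mm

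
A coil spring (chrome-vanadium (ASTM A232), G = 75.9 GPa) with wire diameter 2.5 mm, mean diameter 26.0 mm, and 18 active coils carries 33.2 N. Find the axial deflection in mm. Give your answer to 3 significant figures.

28.3 mm

k = Gd⁴/(8D³N_a) = (75.9×10³)(2.5⁴)/(8·26.0³·18) = 1.1714 N/mm
δ = F/k = 33.2 / 1.1714 = 28.341 mm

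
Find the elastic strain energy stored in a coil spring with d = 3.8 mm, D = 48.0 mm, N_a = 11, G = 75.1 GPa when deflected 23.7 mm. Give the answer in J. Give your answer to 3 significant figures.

k = Gd⁴/(8D³N_a) = (75.1×10³)(3.8⁴)/(8·48.0³·11) = 1.609 N/mm
U = ½kδ² = 0.5 × 1.609 × 23.7² = 451.89 N·mm = 0.45189 J

0.452 J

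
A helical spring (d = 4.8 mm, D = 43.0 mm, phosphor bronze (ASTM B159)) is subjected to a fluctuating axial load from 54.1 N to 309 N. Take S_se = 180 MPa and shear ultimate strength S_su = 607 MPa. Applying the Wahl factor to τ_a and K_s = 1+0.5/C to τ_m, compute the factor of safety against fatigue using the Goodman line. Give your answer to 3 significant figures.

C = D/d = 43.0/4.8 = 8.9583; K_W = (4C−1)/(4C−4)+0.615/C = 1.1629; K_s = 1+0.5/C = 1.0558
F_a = (F_max−F_min)/2 = 127.45 N; F_m = (F_max+F_min)/2 = 181.55 N
τ_a = K_W·8F_aD/(πd³) = 1.1629 × 126.19 = 146.75 MPa
τ_m = K_s·8F_mD/(πd³) = 1.0558 × 179.76 = 189.79 MPa
Goodman: 1/n_f = τ_a/S_se + τ_m/S_su = 146.75/180 + 189.79/607 = 0.81525 + 0.31267 = 1.1279
n_f = 1/1.1279 = 0.8866

0.887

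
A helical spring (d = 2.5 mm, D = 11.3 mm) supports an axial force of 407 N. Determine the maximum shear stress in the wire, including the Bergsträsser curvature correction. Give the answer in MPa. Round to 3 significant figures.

Spring index C = D/d = 11.3/2.5 = 4.5200
K_B = (4C+2)/(4C−3) = 20.080/15.080 = 1.3316
τ₀ = 8FD/(πd³) = 8·407·11.3/(π·2.5³) = 36792.8/49.087 = 749.54 MPa
τ_max = K·τ₀ = 1.3316 × 749.54 = 998.06 MPa

998 MPa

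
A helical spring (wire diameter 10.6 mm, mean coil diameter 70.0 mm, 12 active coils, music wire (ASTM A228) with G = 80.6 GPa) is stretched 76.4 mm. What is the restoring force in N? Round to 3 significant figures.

k = Gd⁴/(8D³N_a) = (80.6×10³)(10.6⁴)/(8·70.0³·12) = 30.902 N/mm
F = k·δ = 30.902 × 76.4 = 2360.9 N

2360 N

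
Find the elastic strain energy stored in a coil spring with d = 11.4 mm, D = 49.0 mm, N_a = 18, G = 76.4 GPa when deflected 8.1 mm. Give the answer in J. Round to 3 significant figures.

k = Gd⁴/(8D³N_a) = (76.4×10³)(11.4⁴)/(8·49.0³·18) = 76.166 N/mm
U = ½kδ² = 0.5 × 76.166 × 8.1² = 2498.6 N·mm = 2.4986 J

2.50 J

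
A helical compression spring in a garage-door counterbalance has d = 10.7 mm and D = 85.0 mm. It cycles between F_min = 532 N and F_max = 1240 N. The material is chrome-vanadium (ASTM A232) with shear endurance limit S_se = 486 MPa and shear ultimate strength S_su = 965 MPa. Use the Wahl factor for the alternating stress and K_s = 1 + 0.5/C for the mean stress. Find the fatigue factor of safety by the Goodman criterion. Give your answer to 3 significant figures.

C = D/d = 85.0/10.7 = 7.9439; K_W = (4C−1)/(4C−4)+0.615/C = 1.1854; K_s = 1+0.5/C = 1.0629
F_a = (F_max−F_min)/2 = 354 N; F_m = (F_max+F_min)/2 = 886 N
τ_a = K_W·8F_aD/(πd³) = 1.1854 × 62.548 = 74.146 MPa
τ_m = K_s·8F_mD/(πd³) = 1.0629 × 156.55 = 166.4 MPa
Goodman: 1/n_f = τ_a/S_se + τ_m/S_su = 74.146/486 + 166.4/965 = 0.15256 + 0.17243 = 0.325
n_f = 1/0.325 = 3.077

3.08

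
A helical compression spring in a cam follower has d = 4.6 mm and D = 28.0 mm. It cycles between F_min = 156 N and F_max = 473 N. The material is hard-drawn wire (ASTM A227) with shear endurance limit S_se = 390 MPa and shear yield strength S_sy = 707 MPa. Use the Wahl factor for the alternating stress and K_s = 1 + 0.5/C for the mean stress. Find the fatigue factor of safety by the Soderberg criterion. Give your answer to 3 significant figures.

1.38

C = D/d = 28.0/4.6 = 6.0870; K_W = (4C−1)/(4C−4)+0.615/C = 1.2485; K_s = 1+0.5/C = 1.0821
F_a = (F_max−F_min)/2 = 158.5 N; F_m = (F_max+F_min)/2 = 314.5 N
τ_a = K_W·8F_aD/(πd³) = 1.2485 × 116.11 = 144.95 MPa
τ_m = K_s·8F_mD/(πd³) = 1.0821 × 230.38 = 249.3 MPa
Soderberg: 1/n_f = τ_a/S_se + τ_m/S_sy = 144.95/390 + 249.3/707 = 0.37168 + 0.35262 = 0.7243
n_f = 1/0.7243 = 1.381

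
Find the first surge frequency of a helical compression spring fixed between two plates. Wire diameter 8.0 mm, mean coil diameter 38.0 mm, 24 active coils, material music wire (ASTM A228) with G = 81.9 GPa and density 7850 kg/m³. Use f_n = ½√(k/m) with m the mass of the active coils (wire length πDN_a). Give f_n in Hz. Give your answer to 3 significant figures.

83.9 Hz

k = Gd⁴/(8D³N_a) = (81.9×10³)(8.0⁴)/(8·38.0³·24) = 31.841 N/mm = 31841 N/m
Wire length L = πDN_a = π·38.0·24 = 2865.1 mm
m = ρ·(πd²/4)·L = 7850 × 50.265×10⁻⁶ m² × 2.8651 m = 1.1305 kg
f_n = ½√(k/m) = 0.5·√(31841/1.1305) = 0.5·√(28165) = 83.912 Hz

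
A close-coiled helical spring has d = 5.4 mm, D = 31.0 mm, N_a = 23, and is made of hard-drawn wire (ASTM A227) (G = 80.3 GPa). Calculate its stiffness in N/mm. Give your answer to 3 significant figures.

k = Gd⁴/(8D³N_a) = (80.3×10³ × 5.4⁴) / (8 × 31.0³ × 23)
  = 6.82795e+07 / 5.48154e+06 = 12.456 N/mm

12.5 N/mm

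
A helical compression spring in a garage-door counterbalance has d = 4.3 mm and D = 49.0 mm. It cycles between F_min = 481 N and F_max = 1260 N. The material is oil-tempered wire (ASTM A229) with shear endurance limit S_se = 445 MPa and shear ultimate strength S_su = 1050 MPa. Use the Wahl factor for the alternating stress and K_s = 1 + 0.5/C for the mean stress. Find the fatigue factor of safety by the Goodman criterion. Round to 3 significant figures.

0.344

C = D/d = 49.0/4.3 = 11.3953; K_W = (4C−1)/(4C−4)+0.615/C = 1.1261; K_s = 1+0.5/C = 1.0439
F_a = (F_max−F_min)/2 = 389.5 N; F_m = (F_max+F_min)/2 = 870.5 N
τ_a = K_W·8F_aD/(πd³) = 1.1261 × 611.28 = 688.37 MPa
τ_m = K_s·8F_mD/(πd³) = 1.0439 × 1366.2 = 1426.1 MPa
Goodman: 1/n_f = τ_a/S_se + τ_m/S_su = 688.37/445 + 1426.1/1050 = 1.54690 + 1.35819 = 2.9051
n_f = 1/2.9051 = 0.3442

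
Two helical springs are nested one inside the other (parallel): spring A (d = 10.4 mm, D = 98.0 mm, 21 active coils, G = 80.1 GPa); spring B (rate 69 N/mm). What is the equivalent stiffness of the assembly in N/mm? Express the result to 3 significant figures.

k_A = Gd⁴/(8D³N_a) = (80.1×10³)(10.4⁴)/(8·98.0³·21) = 5.9262 N/mm
Parallel: k_eq = 5.9262 + 69 = 74.926 N/mm

74.9 N/mm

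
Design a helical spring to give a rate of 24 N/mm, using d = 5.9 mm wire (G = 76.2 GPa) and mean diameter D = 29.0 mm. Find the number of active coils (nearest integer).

N_a = Gd⁴/(8D³k) = (76.2×10³ × 5.9⁴)/(8 × 29.0³ × 24)
    = 9.23343e+07 / 4.68269e+06 = 19.72 → 20 coils

20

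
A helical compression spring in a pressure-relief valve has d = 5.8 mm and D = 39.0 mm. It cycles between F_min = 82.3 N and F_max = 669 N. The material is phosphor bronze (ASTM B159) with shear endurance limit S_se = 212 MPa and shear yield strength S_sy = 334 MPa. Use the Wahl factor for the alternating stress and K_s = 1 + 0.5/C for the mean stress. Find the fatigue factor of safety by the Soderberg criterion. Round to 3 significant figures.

C = D/d = 39.0/5.8 = 6.7241; K_W = (4C−1)/(4C−4)+0.615/C = 1.2225; K_s = 1+0.5/C = 1.0744
F_a = (F_max−F_min)/2 = 293.35 N; F_m = (F_max+F_min)/2 = 375.65 N
τ_a = K_W·8F_aD/(πd³) = 1.2225 × 149.32 = 182.54 MPa
τ_m = K_s·8F_mD/(πd³) = 1.0744 × 191.21 = 205.43 MPa
Soderberg: 1/n_f = τ_a/S_se + τ_m/S_sy = 182.54/212 + 205.43/334 = 0.86102 + 0.61505 = 1.4761
n_f = 1/1.4761 = 0.6775

0.677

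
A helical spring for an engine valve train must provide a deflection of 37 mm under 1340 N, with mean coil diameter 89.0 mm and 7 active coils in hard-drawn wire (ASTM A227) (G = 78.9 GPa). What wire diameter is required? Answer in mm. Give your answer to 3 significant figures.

Required rate k = F/δ = 1340/37 = 36.216 N/mm
d = (8D³N_a·k / G)^(1/4) = (8·89.0³·7·36.216 / (78.9×10³))^0.25
  = (18121)^0.25 = 11.6024 mm

11.6 mm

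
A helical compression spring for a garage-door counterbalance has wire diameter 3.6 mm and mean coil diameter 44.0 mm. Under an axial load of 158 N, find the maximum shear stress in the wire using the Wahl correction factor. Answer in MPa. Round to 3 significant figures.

Spring index C = D/d = 44.0/3.6 = 12.2222
K_W = (4C−1)/(4C−4) + 0.615/C = 47.889/44.889 + 0.0503 = 1.1171
τ₀ = 8FD/(πd³) = 8·158·44.0/(π·3.6³) = 55616/146.57 = 379.44 MPa
τ_max = K·τ₀ = 1.1171 × 379.44 = 423.89 MPa

424 MPa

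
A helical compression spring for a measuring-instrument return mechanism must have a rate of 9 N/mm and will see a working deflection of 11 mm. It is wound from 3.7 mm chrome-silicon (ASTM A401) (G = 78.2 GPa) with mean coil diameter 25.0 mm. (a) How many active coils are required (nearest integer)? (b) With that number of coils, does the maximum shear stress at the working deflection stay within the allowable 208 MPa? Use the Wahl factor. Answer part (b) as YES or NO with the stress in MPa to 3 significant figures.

N_a = Gd⁴/(8D³k) = (78.2×10³)(3.7⁴)/(8·25.0³·9) = 13.03 → N_a = 13
Actual rate k = Gd⁴/(8D³·13) = 9.019 N/mm
Working load F = kδ = 9.019·11 = 99.209 N
C = 25.0/3.7 = 6.7568; K_W = (4C−1)/(4C−4)+0.615/C = 1.2213
τ_max = K_W·8FD/(πd³) = 1.2213·124.69 = 152.28 MPa
τ_max ≤ 208 MPa → acceptable

(a) 13 coils; (b) YES, τ_max = 152 MPa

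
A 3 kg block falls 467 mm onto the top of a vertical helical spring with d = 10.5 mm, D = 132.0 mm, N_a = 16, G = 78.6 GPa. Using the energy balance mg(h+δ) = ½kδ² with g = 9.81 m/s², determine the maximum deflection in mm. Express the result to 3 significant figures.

k = Gd⁴/(8D³N_a) = (78.6×10³)(10.5⁴)/(8·132.0³·16) = 3.2452 N/mm
W = mg = 3 × 9.81 = 29.43 N
½kδ² − Wδ − Wh = 0 → δ = (W + √(W² + 2kWh))/k
δ = (29.43 + √(866.12 + 89204.2))/3.2452 = (29.43 + 300.12)/3.2452 = 101.55 mm

102 mm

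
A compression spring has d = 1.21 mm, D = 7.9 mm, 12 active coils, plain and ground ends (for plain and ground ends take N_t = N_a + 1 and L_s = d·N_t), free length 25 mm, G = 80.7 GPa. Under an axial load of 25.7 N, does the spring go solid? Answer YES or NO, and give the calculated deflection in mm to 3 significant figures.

k = Gd⁴/(8D³N_a) = (80.7×10³)(1.21⁴)/(8·7.9³·12) = 3.6548 N/mm
N_t = 13; L_s = 1.21·13 = 15.73 mm; δ_solid = L₀ − L_s = 25 − 15.73 = 9.27 mm
δ = F/k = 25.7/3.6548 = 7.0319 mm
δ < δ_solid → spring does not go solid

NO, δ = 7.03 mm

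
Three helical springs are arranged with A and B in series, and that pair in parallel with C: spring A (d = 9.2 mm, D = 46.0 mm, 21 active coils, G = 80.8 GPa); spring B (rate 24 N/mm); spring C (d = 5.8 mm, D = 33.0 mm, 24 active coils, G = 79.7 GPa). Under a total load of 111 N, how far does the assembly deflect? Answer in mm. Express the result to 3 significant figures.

k_A = Gd⁴/(8D³N_a) = (80.8×10³)(9.2⁴)/(8·46.0³·21) = 35.398 N/mm
k_C = Gd⁴/(8D³N_a) = (79.7×10³)(5.8⁴)/(8·33.0³·24) = 13.072 N/mm
Springs A,B series: k_AB = 1/(1/35.398+1/24) = 14.303 N/mm; parallel with C: k_eq = 14.303+13.072 = 27.374 N/mm
δ = F/k_eq = 111/27.374 = 4.0549 mm

4.05 mm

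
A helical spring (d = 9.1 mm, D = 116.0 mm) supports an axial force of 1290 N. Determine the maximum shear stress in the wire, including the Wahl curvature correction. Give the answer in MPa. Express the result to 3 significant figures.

Spring index C = D/d = 116.0/9.1 = 12.7473
K_W = (4C−1)/(4C−4) + 0.615/C = 49.989/46.989 + 0.0482 = 1.1121
τ₀ = 8FD/(πd³) = 8·1290·116.0/(π·9.1³) = 1.19712e+06/2367.4 = 505.67 MPa
τ_max = K·τ₀ = 1.1121 × 505.67 = 562.35 MPa

562 MPa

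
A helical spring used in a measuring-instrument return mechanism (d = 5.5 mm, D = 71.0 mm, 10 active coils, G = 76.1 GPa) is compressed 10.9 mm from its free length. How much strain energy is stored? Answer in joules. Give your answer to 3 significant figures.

k = Gd⁴/(8D³N_a) = (76.1×10³)(5.5⁴)/(8·71.0³·10) = 2.432 N/mm
U = ½kδ² = 0.5 × 2.432 × 10.9² = 144.48 N·mm = 0.14448 J

0.144 J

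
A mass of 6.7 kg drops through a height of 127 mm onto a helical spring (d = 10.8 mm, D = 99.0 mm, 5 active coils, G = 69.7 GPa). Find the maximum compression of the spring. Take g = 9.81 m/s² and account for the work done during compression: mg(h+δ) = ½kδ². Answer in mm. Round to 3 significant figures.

k = Gd⁴/(8D³N_a) = (69.7×10³)(10.8⁴)/(8·99.0³·5) = 24.432 N/mm
W = mg = 6.7 × 9.81 = 65.727 N
½kδ² − Wδ − Wh = 0 → δ = (W + √(W² + 2kWh))/k
δ = (65.727 + √(4320 + 407887))/24.432 = (65.727 + 642.03)/24.432 = 28.968 mm

29.0 mm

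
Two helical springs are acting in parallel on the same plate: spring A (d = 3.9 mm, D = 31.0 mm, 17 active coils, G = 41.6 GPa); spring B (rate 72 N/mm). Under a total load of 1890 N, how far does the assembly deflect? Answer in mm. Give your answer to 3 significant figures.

k_A = Gd⁴/(8D³N_a) = (41.6×10³)(3.9⁴)/(8·31.0³·17) = 2.3754 N/mm
Parallel: k_eq = 2.3754 + 72 = 74.375 N/mm
δ = F/k_eq = 1890/74.375 = 25.412 mm

25.4 mm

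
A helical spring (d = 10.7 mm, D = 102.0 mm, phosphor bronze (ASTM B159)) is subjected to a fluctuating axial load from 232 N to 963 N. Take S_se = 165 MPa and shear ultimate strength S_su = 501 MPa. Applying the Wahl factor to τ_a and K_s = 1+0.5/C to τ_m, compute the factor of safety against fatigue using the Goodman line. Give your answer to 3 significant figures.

1.24

C = D/d = 102.0/10.7 = 9.5327; K_W = (4C−1)/(4C−4)+0.615/C = 1.1524; K_s = 1+0.5/C = 1.0525
F_a = (F_max−F_min)/2 = 365.5 N; F_m = (F_max+F_min)/2 = 597.5 N
τ_a = K_W·8F_aD/(πd³) = 1.1524 × 77.495 = 89.307 MPa
τ_m = K_s·8F_mD/(πd³) = 1.0525 × 126.69 = 133.33 MPa
Goodman: 1/n_f = τ_a/S_se + τ_m/S_su = 89.307/165 + 133.33/501 = 0.54125 + 0.26613 = 0.80738
n_f = 1/0.80738 = 1.239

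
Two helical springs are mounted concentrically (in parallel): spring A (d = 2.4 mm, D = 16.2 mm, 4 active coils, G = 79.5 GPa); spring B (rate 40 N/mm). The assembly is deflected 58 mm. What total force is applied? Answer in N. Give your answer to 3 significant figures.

3440 N

k_A = Gd⁴/(8D³N_a) = (79.5×10³)(2.4⁴)/(8·16.2³·4) = 19.387 N/mm
Parallel: k_eq = 19.387 + 40 = 59.387 N/mm
F = k_eq·δ = 59.387·58 = 3444.5 N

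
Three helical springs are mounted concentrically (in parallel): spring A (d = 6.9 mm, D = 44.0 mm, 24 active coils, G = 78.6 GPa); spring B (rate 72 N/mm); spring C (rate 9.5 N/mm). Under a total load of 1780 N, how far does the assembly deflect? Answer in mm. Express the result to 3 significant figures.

k_A = Gd⁴/(8D³N_a) = (78.6×10³)(6.9⁴)/(8·44.0³·24) = 10.893 N/mm
Parallel: k_eq = 10.893 + 72 + 9.5 = 92.393 N/mm
δ = F/k_eq = 1780/92.393 = 19.265 mm

19.3 mm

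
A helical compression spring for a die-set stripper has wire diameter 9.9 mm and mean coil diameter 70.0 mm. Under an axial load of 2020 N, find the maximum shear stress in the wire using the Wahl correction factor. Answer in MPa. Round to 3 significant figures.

449 MPa

Spring index C = D/d = 70.0/9.9 = 7.0707
K_W = (4C−1)/(4C−4) + 0.615/C = 27.283/24.283 + 0.0870 = 1.2105
τ₀ = 8FD/(πd³) = 8·2020·70.0/(π·9.9³) = 1.1312e+06/3048.3 = 371.09 MPa
τ_max = K·τ₀ = 1.2105 × 371.09 = 449.22 MPa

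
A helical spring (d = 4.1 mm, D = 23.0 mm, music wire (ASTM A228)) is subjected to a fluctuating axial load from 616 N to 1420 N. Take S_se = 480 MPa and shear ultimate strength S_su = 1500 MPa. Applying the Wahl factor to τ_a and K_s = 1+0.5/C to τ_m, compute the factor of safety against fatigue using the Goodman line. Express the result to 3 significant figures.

C = D/d = 23.0/4.1 = 5.6098; K_W = (4C−1)/(4C−4)+0.615/C = 1.2723; K_s = 1+0.5/C = 1.0891
F_a = (F_max−F_min)/2 = 402 N; F_m = (F_max+F_min)/2 = 1018 N
τ_a = K_W·8F_aD/(πd³) = 1.2723 × 341.62 = 434.65 MPa
τ_m = K_s·8F_mD/(πd³) = 1.0891 × 865.1 = 942.2 MPa
Goodman: 1/n_f = τ_a/S_se + τ_m/S_su = 434.65/480 + 942.2/1500 = 0.90553 + 0.62813 = 1.5337
n_f = 1/1.5337 = 0.652

0.652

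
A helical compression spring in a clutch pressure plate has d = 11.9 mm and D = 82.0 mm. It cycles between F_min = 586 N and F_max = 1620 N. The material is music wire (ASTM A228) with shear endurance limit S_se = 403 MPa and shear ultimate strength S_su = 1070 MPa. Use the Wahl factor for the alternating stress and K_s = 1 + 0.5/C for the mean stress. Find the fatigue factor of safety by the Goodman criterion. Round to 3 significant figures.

C = D/d = 82.0/11.9 = 6.8908; K_W = (4C−1)/(4C−4)+0.615/C = 1.2166; K_s = 1+0.5/C = 1.0726
F_a = (F_max−F_min)/2 = 517 N; F_m = (F_max+F_min)/2 = 1103 N
τ_a = K_W·8F_aD/(πd³) = 1.2166 × 64.062 = 77.936 MPa
τ_m = K_s·8F_mD/(πd³) = 1.0726 × 136.67 = 146.59 MPa
Goodman: 1/n_f = τ_a/S_se + τ_m/S_su = 77.936/403 + 146.59/1070 = 0.19339 + 0.13700 = 0.33039
n_f = 1/0.33039 = 3.027

3.03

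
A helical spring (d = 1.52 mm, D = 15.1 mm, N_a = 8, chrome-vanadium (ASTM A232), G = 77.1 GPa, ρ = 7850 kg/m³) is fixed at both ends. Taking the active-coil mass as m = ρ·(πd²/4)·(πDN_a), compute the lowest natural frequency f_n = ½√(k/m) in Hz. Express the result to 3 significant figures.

k = Gd⁴/(8D³N_a) = (77.1×10³)(1.52⁴)/(8·15.1³·8) = 1.8677 N/mm = 1867.7 N/m
Wire length L = πDN_a = π·15.1·8 = 379.5 mm
m = ρ·(πd²/4)·L = 7850 × 1.8146×10⁻⁶ m² × 0.3795 m = 0.0054058 kg
f_n = ½√(k/m) = 0.5·√(1867.7/0.0054058) = 0.5·√(3.4551e+05) = 293.9 Hz

294 Hz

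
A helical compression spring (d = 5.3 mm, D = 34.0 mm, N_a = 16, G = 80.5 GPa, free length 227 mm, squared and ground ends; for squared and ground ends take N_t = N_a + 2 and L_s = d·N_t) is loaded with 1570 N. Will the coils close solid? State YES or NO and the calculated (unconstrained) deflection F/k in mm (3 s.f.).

k = Gd⁴/(8D³N_a) = (80.5×10³)(5.3⁴)/(8·34.0³·16) = 12.626 N/mm
N_t = 18; L_s = 5.3·18 = 95.4 mm; δ_solid = L₀ − L_s = 227 − 95.4 = 131.6 mm
δ = F/k = 1570/12.626 = 124.35 mm
δ < δ_solid → spring does not go solid

NO, δ = 124 mm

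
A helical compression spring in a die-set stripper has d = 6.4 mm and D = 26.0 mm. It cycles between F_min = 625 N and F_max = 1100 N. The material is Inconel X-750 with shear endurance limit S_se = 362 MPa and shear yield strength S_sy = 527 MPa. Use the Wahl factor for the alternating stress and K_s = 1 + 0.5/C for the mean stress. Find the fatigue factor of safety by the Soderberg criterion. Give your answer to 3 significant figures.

C = D/d = 26.0/6.4 = 4.0625; K_W = (4C−1)/(4C−4)+0.615/C = 1.3963; K_s = 1+0.5/C = 1.1231
F_a = (F_max−F_min)/2 = 237.5 N; F_m = (F_max+F_min)/2 = 862.5 N
τ_a = K_W·8F_aD/(πd³) = 1.3963 × 59.984 = 83.755 MPa
τ_m = K_s·8F_mD/(πd³) = 1.1231 × 217.84 = 244.65 MPa
Soderberg: 1/n_f = τ_a/S_se + τ_m/S_sy = 83.755/362 + 244.65/527 = 0.23137 + 0.46423 = 0.6956
n_f = 1/0.6956 = 1.438

1.44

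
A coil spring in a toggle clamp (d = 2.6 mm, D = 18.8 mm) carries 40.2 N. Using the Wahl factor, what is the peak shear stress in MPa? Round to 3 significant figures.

Spring index C = D/d = 18.8/2.6 = 7.2308
K_W = (4C−1)/(4C−4) + 0.615/C = 27.923/24.923 + 0.0851 = 1.2054
τ₀ = 8FD/(πd³) = 8·40.2·18.8/(π·2.6³) = 6046.08/55.217 = 109.5 MPa
τ_max = K·τ₀ = 1.2054 × 109.5 = 131.99 MPa

132 MPa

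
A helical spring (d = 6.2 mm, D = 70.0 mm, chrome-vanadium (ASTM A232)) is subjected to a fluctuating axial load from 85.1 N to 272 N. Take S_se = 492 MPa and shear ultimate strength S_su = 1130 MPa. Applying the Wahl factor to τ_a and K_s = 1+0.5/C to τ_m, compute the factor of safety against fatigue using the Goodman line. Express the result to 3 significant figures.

3.53

C = D/d = 70.0/6.2 = 11.2903; K_W = (4C−1)/(4C−4)+0.615/C = 1.1274; K_s = 1+0.5/C = 1.0443
F_a = (F_max−F_min)/2 = 93.45 N; F_m = (F_max+F_min)/2 = 178.55 N
τ_a = K_W·8F_aD/(πd³) = 1.1274 × 69.894 = 78.796 MPa
τ_m = K_s·8F_mD/(πd³) = 1.0443 × 133.54 = 139.46 MPa
Goodman: 1/n_f = τ_a/S_se + τ_m/S_su = 78.796/492 + 139.46/1130 = 0.16015 + 0.12341 = 0.28357
n_f = 1/0.28357 = 3.526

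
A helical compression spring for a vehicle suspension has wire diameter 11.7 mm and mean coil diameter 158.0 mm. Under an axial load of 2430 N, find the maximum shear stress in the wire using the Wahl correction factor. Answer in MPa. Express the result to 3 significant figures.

675 MPa

Spring index C = D/d = 158.0/11.7 = 13.5043
K_W = (4C−1)/(4C−4) + 0.615/C = 53.017/50.017 + 0.0455 = 1.1055
τ₀ = 8FD/(πd³) = 8·2430·158.0/(π·11.7³) = 3.07152e+06/5031.6 = 610.44 MPa
τ_max = K·τ₀ = 1.1055 × 610.44 = 674.86 MPa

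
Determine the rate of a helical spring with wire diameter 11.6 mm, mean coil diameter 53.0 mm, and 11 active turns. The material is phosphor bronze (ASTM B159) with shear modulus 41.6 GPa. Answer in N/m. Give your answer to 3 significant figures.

k = Gd⁴/(8D³N_a) = (41.6×10³ × 11.6⁴) / (8 × 53.0³ × 11)
  = 7.53226e+08 / 1.31012e+07 = 57.493 N/mm = 57493 N/m

57500 N/m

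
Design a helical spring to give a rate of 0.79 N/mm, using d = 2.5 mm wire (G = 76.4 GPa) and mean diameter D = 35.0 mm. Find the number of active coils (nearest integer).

11

N_a = Gd⁴/(8D³k) = (76.4×10³ × 2.5⁴)/(8 × 35.0³ × 0.79)
    = 2.98438e+06 / 270970 = 11.01 → 11 coils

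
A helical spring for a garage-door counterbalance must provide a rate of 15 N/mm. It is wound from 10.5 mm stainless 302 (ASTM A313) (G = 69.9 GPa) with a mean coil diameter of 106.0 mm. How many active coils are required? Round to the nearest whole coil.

N_a = Gd⁴/(8D³k) = (69.9×10³ × 10.5⁴)/(8 × 106.0³ × 15)
    = 8.49639e+08 / 1.42922e+08 = 5.945 → 6 coils

6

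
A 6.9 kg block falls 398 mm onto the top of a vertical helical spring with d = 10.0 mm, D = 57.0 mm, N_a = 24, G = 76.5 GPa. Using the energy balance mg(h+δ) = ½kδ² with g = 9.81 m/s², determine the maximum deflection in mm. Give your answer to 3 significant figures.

k = Gd⁴/(8D³N_a) = (76.5×10³)(10.0⁴)/(8·57.0³·24) = 21.515 N/mm
W = mg = 6.9 × 9.81 = 67.689 N
½kδ² − Wδ − Wh = 0 → δ = (W + √(W² + 2kWh))/k
δ = (67.689 + √(4581.8 + 1.15922e+06))/21.515 = (67.689 + 1078.8)/21.515 = 53.288 mm

53.3 mm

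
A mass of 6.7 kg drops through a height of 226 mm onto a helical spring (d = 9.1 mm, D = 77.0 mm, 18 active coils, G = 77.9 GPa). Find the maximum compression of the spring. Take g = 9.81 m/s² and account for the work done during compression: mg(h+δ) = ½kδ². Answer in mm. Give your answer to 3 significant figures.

69.1 mm

k = Gd⁴/(8D³N_a) = (77.9×10³)(9.1⁴)/(8·77.0³·18) = 8.1258 N/mm
W = mg = 6.7 × 9.81 = 65.727 N
½kδ² − Wδ − Wh = 0 → δ = (W + √(W² + 2kWh))/k
δ = (65.727 + √(4320 + 241407))/8.1258 = (65.727 + 495.71)/8.1258 = 69.093 mm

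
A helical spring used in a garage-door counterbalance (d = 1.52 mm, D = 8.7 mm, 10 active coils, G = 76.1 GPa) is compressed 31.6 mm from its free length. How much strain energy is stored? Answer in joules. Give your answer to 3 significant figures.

3.85 J

k = Gd⁴/(8D³N_a) = (76.1×10³)(1.52⁴)/(8·8.7³·10) = 7.711 N/mm
U = ½kδ² = 0.5 × 7.711 × 31.6² = 3850 N·mm = 3.85 J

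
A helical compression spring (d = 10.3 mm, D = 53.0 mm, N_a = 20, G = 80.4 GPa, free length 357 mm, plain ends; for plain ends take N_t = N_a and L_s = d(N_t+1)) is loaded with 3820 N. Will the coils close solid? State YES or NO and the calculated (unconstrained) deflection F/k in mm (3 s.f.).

k = Gd⁴/(8D³N_a) = (80.4×10³)(10.3⁴)/(8·53.0³·20) = 37.989 N/mm
N_t = 20; L_s = 10.3·21 = 216.3 mm; δ_solid = L₀ − L_s = 357 − 216.3 = 140.7 mm
δ = F/k = 3820/37.989 = 100.56 mm
δ < δ_solid → spring does not go solid

NO, δ = 101 mm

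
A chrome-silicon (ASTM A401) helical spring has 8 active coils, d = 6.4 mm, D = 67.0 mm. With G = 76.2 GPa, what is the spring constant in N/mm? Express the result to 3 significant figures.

k = Gd⁴/(8D³N_a) = (76.2×10³ × 6.4⁴) / (8 × 67.0³ × 8)
  = 1.27842e+08 / 1.92488e+07 = 6.6416 N/mm

6.64 N/mm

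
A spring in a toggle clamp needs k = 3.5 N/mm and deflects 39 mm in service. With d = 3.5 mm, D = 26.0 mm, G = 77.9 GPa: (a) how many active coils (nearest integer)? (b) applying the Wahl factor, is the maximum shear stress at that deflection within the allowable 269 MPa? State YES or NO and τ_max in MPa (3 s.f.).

N_a = Gd⁴/(8D³k) = (77.9×10³)(3.5⁴)/(8·26.0³·3.5) = 23.75 → N_a = 24
Actual rate k = Gd⁴/(8D³·24) = 3.4641 N/mm
Working load F = kδ = 3.4641·39 = 135.1 N
C = 26.0/3.5 = 7.4286; K_W = (4C−1)/(4C−4)+0.615/C = 1.1995
τ_max = K_W·8FD/(πd³) = 1.1995·208.62 = 250.23 MPa
τ_max ≤ 269 MPa → acceptable

(a) 24 coils; (b) YES, τ_max = 250 MPa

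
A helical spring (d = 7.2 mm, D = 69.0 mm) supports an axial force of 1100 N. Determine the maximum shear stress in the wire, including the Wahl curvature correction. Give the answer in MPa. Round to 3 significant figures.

596 MPa

Spring index C = D/d = 69.0/7.2 = 9.5833
K_W = (4C−1)/(4C−4) + 0.615/C = 37.333/34.333 + 0.0642 = 1.1516
τ₀ = 8FD/(πd³) = 8·1100·69.0/(π·7.2³) = 607200/1172.6 = 517.83 MPa
τ_max = K·τ₀ = 1.1516 × 517.83 = 596.3 MPa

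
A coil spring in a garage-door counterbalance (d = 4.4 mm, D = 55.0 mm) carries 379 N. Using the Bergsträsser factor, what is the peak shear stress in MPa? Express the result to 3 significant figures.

Spring index C = D/d = 55.0/4.4 = 12.5000
K_B = (4C+2)/(4C−3) = 52.000/47.000 = 1.1064
τ₀ = 8FD/(πd³) = 8·379·55.0/(π·4.4³) = 166760/267.61 = 623.14 MPa
τ_max = K·τ₀ = 1.1064 × 623.14 = 689.43 MPa

689 MPa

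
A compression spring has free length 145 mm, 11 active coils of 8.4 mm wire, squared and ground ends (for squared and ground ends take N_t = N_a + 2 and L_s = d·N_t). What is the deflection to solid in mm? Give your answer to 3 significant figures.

35.8 mm

N_t = 13; L_s = 8.4·13 = 109.2 mm
δ_solid = L₀ − L_s = 145 − 109.2 = 35.8 mm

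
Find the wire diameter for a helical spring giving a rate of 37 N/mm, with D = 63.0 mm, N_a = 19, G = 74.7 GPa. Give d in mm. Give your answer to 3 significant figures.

11.7 mm

d = (8D³N_a·k / G)^(1/4) = (8·63.0³·19·37 / (74.7×10³))^0.25
  = (18825)^0.25 = 11.7135 mm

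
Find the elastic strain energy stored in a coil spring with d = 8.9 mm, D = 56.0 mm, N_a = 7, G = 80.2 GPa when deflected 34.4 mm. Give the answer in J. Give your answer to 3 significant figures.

k = Gd⁴/(8D³N_a) = (80.2×10³)(8.9⁴)/(8·56.0³·7) = 51.166 N/mm
U = ½kδ² = 0.5 × 51.166 × 34.4² = 30274 N·mm = 30.274 J

30.3 J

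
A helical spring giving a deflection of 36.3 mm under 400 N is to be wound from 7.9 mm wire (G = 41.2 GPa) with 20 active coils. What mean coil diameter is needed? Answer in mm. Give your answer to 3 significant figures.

45.0 mm

Required rate k = F/δ = 400/36.3 = 11.019 N/mm
D = (Gd⁴/(8N_a·k))^(1/3) = (41.2×10³·7.9⁴/(8·20·11.019))^(1/3)
  = (91019)^(1/3) = 44.9826 mm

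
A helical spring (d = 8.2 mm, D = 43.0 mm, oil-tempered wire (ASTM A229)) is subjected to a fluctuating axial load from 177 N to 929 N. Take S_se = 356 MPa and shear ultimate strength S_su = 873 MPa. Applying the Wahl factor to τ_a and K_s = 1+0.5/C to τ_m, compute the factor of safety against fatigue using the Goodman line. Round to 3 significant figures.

C = D/d = 43.0/8.2 = 5.2439; K_W = (4C−1)/(4C−4)+0.615/C = 1.2940; K_s = 1+0.5/C = 1.0953
F_a = (F_max−F_min)/2 = 376 N; F_m = (F_max+F_min)/2 = 553 N
τ_a = K_W·8F_aD/(πd³) = 1.2940 × 74.671 = 96.625 MPa
τ_m = K_s·8F_mD/(πd³) = 1.0953 × 109.82 = 120.29 MPa
Goodman: 1/n_f = τ_a/S_se + τ_m/S_su = 96.625/356 + 120.29/873 = 0.27142 + 0.13779 = 0.40921
n_f = 1/0.40921 = 2.444

2.44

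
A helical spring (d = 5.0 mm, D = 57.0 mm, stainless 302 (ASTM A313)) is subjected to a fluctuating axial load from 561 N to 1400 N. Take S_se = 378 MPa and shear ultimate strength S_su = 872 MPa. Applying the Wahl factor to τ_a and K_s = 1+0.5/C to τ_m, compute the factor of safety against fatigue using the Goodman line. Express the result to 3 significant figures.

C = D/d = 57.0/5.0 = 11.4000; K_W = (4C−1)/(4C−4)+0.615/C = 1.1261; K_s = 1+0.5/C = 1.0439
F_a = (F_max−F_min)/2 = 419.5 N; F_m = (F_max+F_min)/2 = 980.5 N
τ_a = K_W·8F_aD/(πd³) = 1.1261 × 487.12 = 548.53 MPa
τ_m = K_s·8F_mD/(πd³) = 1.0439 × 1138.6 = 1188.5 MPa
Goodman: 1/n_f = τ_a/S_se + τ_m/S_su = 548.53/378 + 1188.5/872 = 1.45113 + 1.36294 = 2.8141
n_f = 1/2.8141 = 0.3554

0.355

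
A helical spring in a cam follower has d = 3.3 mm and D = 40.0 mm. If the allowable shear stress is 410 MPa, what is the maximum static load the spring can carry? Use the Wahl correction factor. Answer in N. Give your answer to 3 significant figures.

C = D/d = 40.0/3.3 = 12.1212
K_W = (4C−1)/(4C−4) + 0.615/C = 47.485/44.485 + 0.0507 = 1.1182
τ_max = K·8FD/(πd³) → F_max = τ_allow·πd³/(8DK)
F_max = 410·π·3.3³/(8·40.0·1.1182) = 46289/357.82 = 129.36 N

129 N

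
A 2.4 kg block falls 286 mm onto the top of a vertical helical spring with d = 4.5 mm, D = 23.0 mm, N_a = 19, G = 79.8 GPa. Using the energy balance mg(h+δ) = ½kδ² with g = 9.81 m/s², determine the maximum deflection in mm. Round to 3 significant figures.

29.0 mm

k = Gd⁴/(8D³N_a) = (79.8×10³)(4.5⁴)/(8·23.0³·19) = 17.694 N/mm
W = mg = 2.4 × 9.81 = 23.544 N
½kδ² − Wδ − Wh = 0 → δ = (W + √(W² + 2kWh))/k
δ = (23.544 + √(554.32 + 238288))/17.694 = (23.544 + 488.71)/17.694 = 28.951 mm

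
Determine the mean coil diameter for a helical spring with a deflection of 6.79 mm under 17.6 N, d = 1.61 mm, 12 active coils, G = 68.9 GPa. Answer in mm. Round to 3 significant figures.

Required rate k = F/δ = 17.6/6.79 = 2.592 N/mm
D = (Gd⁴/(8N_a·k))^(1/3) = (68.9×10³·1.61⁴/(8·12·2.592))^(1/3)
  = (1860.41)^(1/3) = 12.2990 mm

12.3 mm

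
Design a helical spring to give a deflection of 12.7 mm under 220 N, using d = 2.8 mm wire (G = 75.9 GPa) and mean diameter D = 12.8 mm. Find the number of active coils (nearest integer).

16

Required rate k = F/δ = 220/12.7 = 17.323 N/mm
N_a = Gd⁴/(8D³k) = (75.9×10³ × 2.8⁴)/(8 × 12.8³ × 17.323)
    = 4.66524e+06 / 290629 = 16.05 → 16 coils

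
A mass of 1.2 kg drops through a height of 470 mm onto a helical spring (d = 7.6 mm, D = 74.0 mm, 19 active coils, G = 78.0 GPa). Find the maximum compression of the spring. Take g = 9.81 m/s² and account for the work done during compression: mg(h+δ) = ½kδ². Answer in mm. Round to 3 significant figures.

54.0 mm

k = Gd⁴/(8D³N_a) = (78.0×10³)(7.6⁴)/(8·74.0³·19) = 4.2248 N/mm
W = mg = 1.2 × 9.81 = 11.772 N
½kδ² − Wδ − Wh = 0 → δ = (W + √(W² + 2kWh))/k
δ = (11.772 + √(138.58 + 46750.7))/4.2248 = (11.772 + 216.54)/4.2248 = 54.04 mm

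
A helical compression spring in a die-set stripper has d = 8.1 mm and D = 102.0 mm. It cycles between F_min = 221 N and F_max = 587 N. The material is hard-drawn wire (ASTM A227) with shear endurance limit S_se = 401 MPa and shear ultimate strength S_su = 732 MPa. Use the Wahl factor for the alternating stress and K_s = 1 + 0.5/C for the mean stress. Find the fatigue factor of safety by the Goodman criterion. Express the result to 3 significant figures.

1.89

C = D/d = 102.0/8.1 = 12.5926; K_W = (4C−1)/(4C−4)+0.615/C = 1.1135; K_s = 1+0.5/C = 1.0397
F_a = (F_max−F_min)/2 = 183 N; F_m = (F_max+F_min)/2 = 404 N
τ_a = K_W·8F_aD/(πd³) = 1.1135 × 89.441 = 99.596 MPa
τ_m = K_s·8F_mD/(πd³) = 1.0397 × 197.45 = 205.29 MPa
Goodman: 1/n_f = τ_a/S_se + τ_m/S_su = 99.596/401 + 205.29/732 = 0.24837 + 0.28046 = 0.52882
n_f = 1/0.52882 = 1.891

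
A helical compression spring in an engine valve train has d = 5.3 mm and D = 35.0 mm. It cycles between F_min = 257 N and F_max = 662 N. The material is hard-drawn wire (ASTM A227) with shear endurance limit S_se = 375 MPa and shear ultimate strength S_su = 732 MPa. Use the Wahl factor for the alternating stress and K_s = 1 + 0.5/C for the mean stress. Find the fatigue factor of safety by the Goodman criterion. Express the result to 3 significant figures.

C = D/d = 35.0/5.3 = 6.6038; K_W = (4C−1)/(4C−4)+0.615/C = 1.2270; K_s = 1+0.5/C = 1.0757
F_a = (F_max−F_min)/2 = 202.5 N; F_m = (F_max+F_min)/2 = 459.5 N
τ_a = K_W·8F_aD/(πd³) = 1.2270 × 121.23 = 148.74 MPa
τ_m = K_s·8F_mD/(πd³) = 1.0757 × 275.08 = 295.91 MPa
Goodman: 1/n_f = τ_a/S_se + τ_m/S_su = 148.74/375 + 295.91/732 = 0.39665 + 0.40425 = 0.8009
n_f = 1/0.8009 = 1.249

1.25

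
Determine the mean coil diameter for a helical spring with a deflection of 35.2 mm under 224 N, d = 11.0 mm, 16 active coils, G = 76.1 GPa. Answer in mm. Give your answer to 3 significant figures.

111 mm

Required rate k = F/δ = 224/35.2 = 6.3636 N/mm
D = (Gd⁴/(8N_a·k))^(1/3) = (76.1×10³·11.0⁴/(8·16·6.3636))^(1/3)
  = (1.36786e+06)^(1/3) = 111.0061 mm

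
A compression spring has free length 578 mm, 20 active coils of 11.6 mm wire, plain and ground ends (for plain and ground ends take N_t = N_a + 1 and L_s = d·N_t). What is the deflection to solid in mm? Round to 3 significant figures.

334 mm

N_t = 21; L_s = 11.6·21 = 243.6 mm
δ_solid = L₀ − L_s = 578 − 243.6 = 334.4 mm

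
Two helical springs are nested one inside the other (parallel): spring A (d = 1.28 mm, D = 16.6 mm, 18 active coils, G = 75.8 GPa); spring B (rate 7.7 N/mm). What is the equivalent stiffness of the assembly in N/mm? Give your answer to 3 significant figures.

k_A = Gd⁴/(8D³N_a) = (75.8×10³)(1.28⁴)/(8·16.6³·18) = 0.3089 N/mm
Parallel: k_eq = 0.3089 + 7.7 = 8.0089 N/mm

8.01 N/mm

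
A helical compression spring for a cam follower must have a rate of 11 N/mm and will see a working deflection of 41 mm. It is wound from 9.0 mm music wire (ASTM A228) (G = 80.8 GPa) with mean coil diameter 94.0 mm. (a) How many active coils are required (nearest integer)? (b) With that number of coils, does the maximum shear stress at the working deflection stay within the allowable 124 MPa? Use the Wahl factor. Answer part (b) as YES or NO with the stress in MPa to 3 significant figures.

(a) 7 coils; (b) NO, τ_max = 175 MPa

N_a = Gd⁴/(8D³k) = (80.8×10³)(9.0⁴)/(8·94.0³·11) = 7.253 → N_a = 7
Actual rate k = Gd⁴/(8D³·7) = 11.398 N/mm
Working load F = kδ = 11.398·41 = 467.3 N
C = 94.0/9.0 = 10.4444; K_W = (4C−1)/(4C−4)+0.615/C = 1.1383
τ_max = K_W·8FD/(πd³) = 1.1383·153.44 = 174.66 MPa
τ_max > 124 MPa → exceeds allowable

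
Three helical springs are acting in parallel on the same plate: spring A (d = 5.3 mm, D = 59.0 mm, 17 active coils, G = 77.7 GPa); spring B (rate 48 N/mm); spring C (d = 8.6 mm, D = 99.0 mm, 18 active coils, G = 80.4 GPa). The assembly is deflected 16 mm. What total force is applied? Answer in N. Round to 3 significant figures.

853 N

k_A = Gd⁴/(8D³N_a) = (77.7×10³)(5.3⁴)/(8·59.0³·17) = 2.195 N/mm
k_C = Gd⁴/(8D³N_a) = (80.4×10³)(8.6⁴)/(8·99.0³·18) = 3.1476 N/mm
Parallel: k_eq = 2.195 + 48 + 3.1476 = 53.343 N/mm
F = k_eq·δ = 53.343·16 = 853.48 N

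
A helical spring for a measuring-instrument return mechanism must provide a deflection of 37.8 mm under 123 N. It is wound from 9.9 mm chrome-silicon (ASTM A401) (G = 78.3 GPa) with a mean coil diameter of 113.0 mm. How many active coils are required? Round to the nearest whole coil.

20

Required rate k = F/δ = 123/37.8 = 3.254 N/mm
N_a = Gd⁴/(8D³k) = (78.3×10³ × 9.9⁴)/(8 × 113.0³ × 3.254)
    = 7.52147e+08 / 3.75611e+07 = 20.02 → 20 coils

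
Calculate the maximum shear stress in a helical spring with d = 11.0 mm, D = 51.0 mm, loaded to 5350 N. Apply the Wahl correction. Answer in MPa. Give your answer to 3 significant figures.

Spring index C = D/d = 51.0/11.0 = 4.6364
K_W = (4C−1)/(4C−4) + 0.615/C = 17.545/14.545 + 0.1326 = 1.3389
τ₀ = 8FD/(πd³) = 8·5350·51.0/(π·11.0³) = 2.1828e+06/4181.5 = 522.02 MPa
τ_max = K·τ₀ = 1.3389 × 522.02 = 698.93 MPa

699 MPa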